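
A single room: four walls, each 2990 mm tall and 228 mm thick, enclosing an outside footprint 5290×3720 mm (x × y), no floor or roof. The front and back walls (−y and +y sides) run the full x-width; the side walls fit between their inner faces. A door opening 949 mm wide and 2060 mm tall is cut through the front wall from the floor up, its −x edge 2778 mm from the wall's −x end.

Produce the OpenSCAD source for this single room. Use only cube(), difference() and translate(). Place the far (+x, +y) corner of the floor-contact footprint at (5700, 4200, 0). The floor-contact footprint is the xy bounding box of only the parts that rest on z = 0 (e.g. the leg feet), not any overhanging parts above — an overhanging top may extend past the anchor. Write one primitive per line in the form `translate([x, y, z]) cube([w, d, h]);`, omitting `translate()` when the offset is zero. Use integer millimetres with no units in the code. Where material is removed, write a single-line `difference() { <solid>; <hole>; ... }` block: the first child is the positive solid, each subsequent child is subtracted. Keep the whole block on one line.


difference() { translate([410, 480, 0]) cube([5290, 228, 2990]); translate([3188, 480, 0]) cube([949, 228, 2060]); }
translate([410, 3972, 0]) cube([5290, 228, 2990]);
translate([410, 708, 0]) cube([228, 3264, 2990]);
translate([5472, 708, 0]) cube([228, 3264, 2990]);


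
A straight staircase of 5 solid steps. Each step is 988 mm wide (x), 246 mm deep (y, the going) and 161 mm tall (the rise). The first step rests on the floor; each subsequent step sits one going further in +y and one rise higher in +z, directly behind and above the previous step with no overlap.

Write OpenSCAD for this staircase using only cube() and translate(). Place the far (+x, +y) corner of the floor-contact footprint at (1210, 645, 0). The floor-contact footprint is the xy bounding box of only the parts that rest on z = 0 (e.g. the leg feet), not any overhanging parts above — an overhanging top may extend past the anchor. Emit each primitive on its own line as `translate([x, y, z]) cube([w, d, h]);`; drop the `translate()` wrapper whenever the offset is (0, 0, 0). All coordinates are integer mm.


translate([222, 399, 0]) cube([988, 246, 161]);
translate([222, 645, 161]) cube([988, 246, 161]);
translate([222, 891, 322]) cube([988, 246, 161]);
translate([222, 1137, 483]) cube([988, 246, 161]);
translate([222, 1383, 644]) cube([988, 246, 161]);


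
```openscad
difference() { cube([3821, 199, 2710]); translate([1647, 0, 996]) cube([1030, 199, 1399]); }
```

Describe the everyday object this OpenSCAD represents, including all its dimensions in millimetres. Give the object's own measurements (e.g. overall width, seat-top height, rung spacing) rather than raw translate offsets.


A wall 3821 mm long (x), 199 mm thick (y), 2710 mm tall, with a rectangular window opening cut through it. The opening is 1030 mm wide and 1399 mm tall; its sill is at z = 996 mm and its near (−x) edge is 1647 mm from the wall's −x end. The opening passes through the full wall thickness.


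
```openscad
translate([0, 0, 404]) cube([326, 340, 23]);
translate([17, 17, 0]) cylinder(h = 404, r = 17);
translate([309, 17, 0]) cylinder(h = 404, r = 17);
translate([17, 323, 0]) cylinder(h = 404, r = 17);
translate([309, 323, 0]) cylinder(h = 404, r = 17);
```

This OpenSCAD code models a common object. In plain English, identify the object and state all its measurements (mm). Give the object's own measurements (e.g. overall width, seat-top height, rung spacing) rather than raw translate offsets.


A four-legged stool. The seat is a 326×340×23 mm slab whose top surface is at z = 427 mm; four round legs, each 34 mm in diameter, run from the floor (z = 0) to the underside of the seat, each leg's axis is inset half a diameter from the nearest pair of seat edges (so the leg's bounding box is flush with the corner).


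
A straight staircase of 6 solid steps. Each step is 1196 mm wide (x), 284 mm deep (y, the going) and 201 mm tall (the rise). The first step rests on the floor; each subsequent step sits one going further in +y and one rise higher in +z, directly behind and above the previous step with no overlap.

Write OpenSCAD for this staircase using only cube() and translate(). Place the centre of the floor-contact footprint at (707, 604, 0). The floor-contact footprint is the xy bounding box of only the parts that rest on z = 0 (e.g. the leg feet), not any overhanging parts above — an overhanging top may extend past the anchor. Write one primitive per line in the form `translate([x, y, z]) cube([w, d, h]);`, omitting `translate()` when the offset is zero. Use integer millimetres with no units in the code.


translate([109, 462, 0]) cube([1196, 284, 201]);
translate([109, 746, 201]) cube([1196, 284, 201]);
translate([109, 1030, 402]) cube([1196, 284, 201]);
translate([109, 1314, 603]) cube([1196, 284, 201]);
translate([109, 1598, 804]) cube([1196, 284, 201]);
translate([109, 1882, 1005]) cube([1196, 284, 201]);


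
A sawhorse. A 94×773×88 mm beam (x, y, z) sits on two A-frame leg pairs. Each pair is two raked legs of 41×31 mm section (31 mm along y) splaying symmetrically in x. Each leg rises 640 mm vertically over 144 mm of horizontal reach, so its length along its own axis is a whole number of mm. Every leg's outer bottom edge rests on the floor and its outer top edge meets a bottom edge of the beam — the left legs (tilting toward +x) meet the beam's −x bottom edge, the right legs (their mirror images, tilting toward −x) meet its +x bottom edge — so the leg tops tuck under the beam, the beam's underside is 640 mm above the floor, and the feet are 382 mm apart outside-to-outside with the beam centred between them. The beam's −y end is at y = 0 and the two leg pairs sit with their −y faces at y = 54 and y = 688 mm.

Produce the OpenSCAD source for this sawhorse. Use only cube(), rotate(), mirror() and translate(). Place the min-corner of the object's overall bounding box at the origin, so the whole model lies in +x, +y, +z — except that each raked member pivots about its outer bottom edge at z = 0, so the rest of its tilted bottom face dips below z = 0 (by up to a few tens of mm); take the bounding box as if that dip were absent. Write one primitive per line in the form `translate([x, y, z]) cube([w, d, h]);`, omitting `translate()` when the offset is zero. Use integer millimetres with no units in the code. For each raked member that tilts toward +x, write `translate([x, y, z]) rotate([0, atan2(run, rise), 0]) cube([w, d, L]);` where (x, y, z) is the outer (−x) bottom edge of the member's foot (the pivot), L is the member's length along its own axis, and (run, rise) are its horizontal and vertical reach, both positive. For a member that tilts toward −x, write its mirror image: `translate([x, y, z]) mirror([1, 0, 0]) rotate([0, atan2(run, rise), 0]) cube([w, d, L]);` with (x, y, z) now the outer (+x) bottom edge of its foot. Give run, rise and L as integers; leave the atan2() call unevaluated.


// leg length = √(144² + 640²) = 656
// right-leg outer foot x = 2·144 + 94 = 382
// beam min-corner = (144, 0, 640)
translate([144, 0, 640]) cube([94, 773, 88]);
translate([0, 54, 0]) rotate([0, atan2(144, 640), 0]) cube([41, 31, 656]);
translate([382, 54, 0]) mirror([1, 0, 0]) rotate([0, atan2(144, 640), 0]) cube([41, 31, 656]);
translate([0, 688, 0]) rotate([0, atan2(144, 640), 0]) cube([41, 31, 656]);
translate([382, 688, 0]) mirror([1, 0, 0]) rotate([0, atan2(144, 640), 0]) cube([41, 31, 656]);


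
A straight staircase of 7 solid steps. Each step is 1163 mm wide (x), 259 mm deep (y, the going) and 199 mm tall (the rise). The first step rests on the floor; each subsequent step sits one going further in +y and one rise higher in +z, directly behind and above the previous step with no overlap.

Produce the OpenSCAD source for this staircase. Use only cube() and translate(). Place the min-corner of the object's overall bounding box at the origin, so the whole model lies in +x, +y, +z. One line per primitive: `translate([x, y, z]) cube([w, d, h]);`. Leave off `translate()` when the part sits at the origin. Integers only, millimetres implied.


cube([1163, 259, 199]);
translate([0, 259, 199]) cube([1163, 259, 199]);
translate([0, 518, 398]) cube([1163, 259, 199]);
translate([0, 777, 597]) cube([1163, 259, 199]);
translate([0, 1036, 796]) cube([1163, 259, 199]);
translate([0, 1295, 995]) cube([1163, 259, 199]);
translate([0, 1554, 1194]) cube([1163, 259, 199]);


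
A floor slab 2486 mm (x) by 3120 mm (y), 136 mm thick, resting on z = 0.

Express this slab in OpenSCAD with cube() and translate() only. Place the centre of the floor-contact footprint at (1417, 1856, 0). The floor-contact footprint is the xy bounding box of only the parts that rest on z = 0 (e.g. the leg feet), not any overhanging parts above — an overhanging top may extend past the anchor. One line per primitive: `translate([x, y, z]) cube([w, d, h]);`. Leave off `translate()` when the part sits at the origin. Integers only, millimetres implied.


translate([174, 296, 0]) cube([2486, 3120, 136]);


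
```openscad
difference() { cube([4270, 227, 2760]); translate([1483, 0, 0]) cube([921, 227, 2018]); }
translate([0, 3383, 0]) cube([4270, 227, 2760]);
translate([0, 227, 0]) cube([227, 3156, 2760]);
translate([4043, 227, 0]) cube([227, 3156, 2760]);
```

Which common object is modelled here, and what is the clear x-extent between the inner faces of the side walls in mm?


A single room. The interior width is 3816 mm.

Four walls enclosing a rectangle with a door in the front wall — a room. Outside width 4270 minus two 227 mm walls gives 3816 mm.


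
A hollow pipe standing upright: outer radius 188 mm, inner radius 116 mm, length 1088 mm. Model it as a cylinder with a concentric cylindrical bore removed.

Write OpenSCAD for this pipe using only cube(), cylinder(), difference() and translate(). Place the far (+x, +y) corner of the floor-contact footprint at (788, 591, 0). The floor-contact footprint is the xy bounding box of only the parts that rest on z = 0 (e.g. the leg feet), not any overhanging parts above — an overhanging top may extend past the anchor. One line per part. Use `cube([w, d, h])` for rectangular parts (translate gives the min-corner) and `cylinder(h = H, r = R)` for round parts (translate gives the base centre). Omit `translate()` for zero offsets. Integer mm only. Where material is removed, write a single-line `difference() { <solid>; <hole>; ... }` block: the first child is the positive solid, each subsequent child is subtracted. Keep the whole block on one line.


difference() { translate([600, 403, 0]) cylinder(h = 1088, r = 188); translate([600, 403, 0]) cylinder(h = 1088, r = 116); }


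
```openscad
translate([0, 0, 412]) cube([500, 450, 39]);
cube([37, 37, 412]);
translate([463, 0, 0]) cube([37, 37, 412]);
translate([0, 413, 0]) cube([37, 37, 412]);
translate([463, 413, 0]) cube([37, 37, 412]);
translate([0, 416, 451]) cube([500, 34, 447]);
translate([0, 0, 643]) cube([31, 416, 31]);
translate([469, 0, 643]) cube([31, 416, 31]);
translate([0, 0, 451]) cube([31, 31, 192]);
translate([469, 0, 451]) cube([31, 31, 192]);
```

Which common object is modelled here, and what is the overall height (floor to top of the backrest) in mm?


A chair. The overall height is 898 mm.

A slab on four corner posts with a tall panel at the back — a chair. The seat slab sits at z = 412 with thickness 39, and the 447 mm backrest starts at the seat top, so the overall height is 412 + 39 + 447 = 898 mm.


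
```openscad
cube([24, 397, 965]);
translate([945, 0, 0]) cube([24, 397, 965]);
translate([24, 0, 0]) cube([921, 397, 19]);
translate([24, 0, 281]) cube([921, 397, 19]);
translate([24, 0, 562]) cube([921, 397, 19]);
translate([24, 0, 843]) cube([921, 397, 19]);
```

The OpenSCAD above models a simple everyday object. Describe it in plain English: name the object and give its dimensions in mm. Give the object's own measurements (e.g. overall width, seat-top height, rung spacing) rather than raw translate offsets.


An open bookshelf. Two side panels, each 24 mm thick, 397 mm deep and 965 mm tall, stand 969 mm apart (outside-to-outside). Between them sit 4 shelves, each 19 mm thick and 397 mm deep, spanning the full gap between the sides. The bottom shelf rests on the floor (its underside at z = 0) and the clear gap between one shelf's top and the next shelf's underside is 262 mm.


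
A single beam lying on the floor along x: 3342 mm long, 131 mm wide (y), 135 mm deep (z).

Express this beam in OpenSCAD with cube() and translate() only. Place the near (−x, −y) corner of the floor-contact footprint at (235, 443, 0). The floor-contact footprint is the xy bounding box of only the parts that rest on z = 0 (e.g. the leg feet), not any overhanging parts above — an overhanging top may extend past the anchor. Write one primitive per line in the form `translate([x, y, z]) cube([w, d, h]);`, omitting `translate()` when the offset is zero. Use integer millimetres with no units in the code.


translate([235, 443, 0]) cube([3342, 131, 135]);


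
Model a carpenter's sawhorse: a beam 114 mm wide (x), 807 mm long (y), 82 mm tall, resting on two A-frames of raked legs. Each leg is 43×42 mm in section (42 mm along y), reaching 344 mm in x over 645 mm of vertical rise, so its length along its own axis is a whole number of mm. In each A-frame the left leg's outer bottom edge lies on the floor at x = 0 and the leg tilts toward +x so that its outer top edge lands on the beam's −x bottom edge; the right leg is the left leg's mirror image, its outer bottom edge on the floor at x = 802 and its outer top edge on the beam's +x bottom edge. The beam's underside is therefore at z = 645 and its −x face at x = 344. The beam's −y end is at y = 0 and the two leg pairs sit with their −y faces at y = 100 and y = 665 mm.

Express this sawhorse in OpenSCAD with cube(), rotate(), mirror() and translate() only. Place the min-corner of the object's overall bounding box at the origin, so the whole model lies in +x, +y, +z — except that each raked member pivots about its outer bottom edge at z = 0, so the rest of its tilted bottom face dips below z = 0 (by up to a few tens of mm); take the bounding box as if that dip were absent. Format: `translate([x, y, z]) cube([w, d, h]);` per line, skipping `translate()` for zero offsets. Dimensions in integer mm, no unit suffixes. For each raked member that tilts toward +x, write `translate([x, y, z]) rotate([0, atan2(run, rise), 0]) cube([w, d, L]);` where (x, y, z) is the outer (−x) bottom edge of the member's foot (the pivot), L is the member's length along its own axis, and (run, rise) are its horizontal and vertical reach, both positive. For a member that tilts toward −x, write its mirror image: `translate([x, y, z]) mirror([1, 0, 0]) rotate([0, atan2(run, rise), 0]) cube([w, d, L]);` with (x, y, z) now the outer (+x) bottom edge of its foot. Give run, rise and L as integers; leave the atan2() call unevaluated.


translate([344, 0, 645]) cube([114, 807, 82]);
translate([0, 100, 0]) rotate([0, atan2(344, 645), 0]) cube([43, 42, 731]);
translate([802, 100, 0]) mirror([1, 0, 0]) rotate([0, atan2(344, 645), 0]) cube([43, 42, 731]);
translate([0, 665, 0]) rotate([0, atan2(344, 645), 0]) cube([43, 42, 731]);
translate([802, 665, 0]) mirror([1, 0, 0]) rotate([0, atan2(344, 645), 0]) cube([43, 42, 731]);


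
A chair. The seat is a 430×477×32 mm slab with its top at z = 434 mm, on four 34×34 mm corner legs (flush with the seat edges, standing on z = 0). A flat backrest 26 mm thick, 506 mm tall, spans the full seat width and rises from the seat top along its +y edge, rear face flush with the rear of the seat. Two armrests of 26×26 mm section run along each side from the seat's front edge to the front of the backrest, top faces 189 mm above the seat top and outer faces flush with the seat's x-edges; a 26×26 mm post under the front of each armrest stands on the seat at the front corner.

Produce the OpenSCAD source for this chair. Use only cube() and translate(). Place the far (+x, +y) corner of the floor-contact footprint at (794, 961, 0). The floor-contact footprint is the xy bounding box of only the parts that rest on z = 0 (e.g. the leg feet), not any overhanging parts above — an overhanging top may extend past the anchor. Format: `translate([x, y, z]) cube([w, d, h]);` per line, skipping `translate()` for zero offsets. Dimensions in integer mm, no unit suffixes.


translate([364, 484, 402]) cube([430, 477, 32]);
translate([364, 484, 0]) cube([34, 34, 402]);
translate([760, 484, 0]) cube([34, 34, 402]);
translate([364, 927, 0]) cube([34, 34, 402]);
translate([760, 927, 0]) cube([34, 34, 402]);
translate([364, 935, 434]) cube([430, 26, 506]);
translate([364, 484, 597]) cube([26, 451, 26]);
translate([768, 484, 597]) cube([26, 451, 26]);
translate([364, 484, 434]) cube([26, 26, 163]);
translate([768, 484, 434]) cube([26, 26, 163]);


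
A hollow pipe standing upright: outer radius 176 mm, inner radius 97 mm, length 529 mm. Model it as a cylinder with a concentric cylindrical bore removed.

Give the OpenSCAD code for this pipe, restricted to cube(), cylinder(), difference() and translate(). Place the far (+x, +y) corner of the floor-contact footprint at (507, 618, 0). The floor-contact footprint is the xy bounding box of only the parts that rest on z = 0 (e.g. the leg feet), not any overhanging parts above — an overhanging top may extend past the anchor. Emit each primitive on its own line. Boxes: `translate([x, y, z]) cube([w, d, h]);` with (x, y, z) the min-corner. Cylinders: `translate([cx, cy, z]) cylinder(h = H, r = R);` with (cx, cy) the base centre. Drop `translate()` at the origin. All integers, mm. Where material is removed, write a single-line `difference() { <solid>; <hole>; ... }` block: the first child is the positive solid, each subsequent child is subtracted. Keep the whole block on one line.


difference() { translate([331, 442, 0]) cylinder(h = 529, r = 176); translate([331, 442, 0]) cylinder(h = 529, r = 97); }


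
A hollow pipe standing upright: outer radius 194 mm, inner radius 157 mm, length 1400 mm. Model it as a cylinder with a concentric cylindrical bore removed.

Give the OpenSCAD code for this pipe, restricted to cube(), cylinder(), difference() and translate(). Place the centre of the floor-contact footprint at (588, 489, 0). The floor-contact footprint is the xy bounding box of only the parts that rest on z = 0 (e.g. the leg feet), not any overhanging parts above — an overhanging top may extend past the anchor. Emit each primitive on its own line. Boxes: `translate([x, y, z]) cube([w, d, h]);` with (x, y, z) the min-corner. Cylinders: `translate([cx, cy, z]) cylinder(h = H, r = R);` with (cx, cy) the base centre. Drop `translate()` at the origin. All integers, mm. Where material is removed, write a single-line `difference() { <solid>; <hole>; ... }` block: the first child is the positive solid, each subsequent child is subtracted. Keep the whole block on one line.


difference() { translate([588, 489, 0]) cylinder(h = 1400, r = 194); translate([588, 489, 0]) cylinder(h = 1400, r = 157); }


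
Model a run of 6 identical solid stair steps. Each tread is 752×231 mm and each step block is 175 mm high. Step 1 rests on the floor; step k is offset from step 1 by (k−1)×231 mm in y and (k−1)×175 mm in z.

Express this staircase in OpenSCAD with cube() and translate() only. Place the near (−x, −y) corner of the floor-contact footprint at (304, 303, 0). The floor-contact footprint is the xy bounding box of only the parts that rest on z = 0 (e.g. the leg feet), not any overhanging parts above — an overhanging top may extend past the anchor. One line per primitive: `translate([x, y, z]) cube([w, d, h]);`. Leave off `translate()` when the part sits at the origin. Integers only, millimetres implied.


translate([304, 303, 0]) cube([752, 231, 175]);
translate([304, 534, 175]) cube([752, 231, 175]);
translate([304, 765, 350]) cube([752, 231, 175]);
translate([304, 996, 525]) cube([752, 231, 175]);
translate([304, 1227, 700]) cube([752, 231, 175]);
translate([304, 1458, 875]) cube([752, 231, 175]);


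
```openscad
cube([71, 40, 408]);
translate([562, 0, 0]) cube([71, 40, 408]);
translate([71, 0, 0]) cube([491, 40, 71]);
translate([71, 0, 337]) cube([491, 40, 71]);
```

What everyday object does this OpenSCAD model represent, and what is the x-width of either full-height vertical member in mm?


A picture frame. The border width is 71 mm.

Four thin pieces enclosing a rectangular opening — a picture frame. The two full-height stiles are 408 mm tall; the top rail sits at z = 337 and is 71 mm tall, so the border above the opening is 408 − 337 = 71 mm, matching the stile x-width.


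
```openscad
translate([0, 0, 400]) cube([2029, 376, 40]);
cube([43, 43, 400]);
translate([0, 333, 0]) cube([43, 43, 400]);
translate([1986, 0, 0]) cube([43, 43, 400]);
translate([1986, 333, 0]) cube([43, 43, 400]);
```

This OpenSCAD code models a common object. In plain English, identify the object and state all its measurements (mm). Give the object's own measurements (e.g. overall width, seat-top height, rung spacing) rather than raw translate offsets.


A bench: a 2029×376 mm seat slab, 40 mm thick, top at z = 440 mm, on four 43×43 mm square legs flush with the seat corners and standing on z = 0.


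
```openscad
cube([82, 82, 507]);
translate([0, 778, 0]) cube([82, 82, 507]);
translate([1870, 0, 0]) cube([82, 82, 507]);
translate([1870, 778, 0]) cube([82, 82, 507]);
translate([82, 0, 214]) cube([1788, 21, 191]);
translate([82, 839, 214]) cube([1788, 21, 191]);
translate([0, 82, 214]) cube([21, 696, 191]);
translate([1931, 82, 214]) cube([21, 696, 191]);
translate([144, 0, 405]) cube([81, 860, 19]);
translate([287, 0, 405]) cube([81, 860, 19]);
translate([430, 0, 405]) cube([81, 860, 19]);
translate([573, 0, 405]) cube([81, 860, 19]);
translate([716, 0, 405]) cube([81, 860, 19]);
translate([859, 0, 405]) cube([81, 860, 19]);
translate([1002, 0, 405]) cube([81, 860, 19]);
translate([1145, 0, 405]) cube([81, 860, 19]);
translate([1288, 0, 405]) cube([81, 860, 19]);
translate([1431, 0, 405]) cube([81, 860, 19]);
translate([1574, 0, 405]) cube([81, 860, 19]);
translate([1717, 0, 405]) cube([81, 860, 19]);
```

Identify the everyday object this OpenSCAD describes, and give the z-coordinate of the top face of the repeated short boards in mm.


A bed frame. The slat-top height is 424 mm.

Four posts, four rails, and a row of slats — a bed frame. Slats sit on the rails at z = 214 + 191 = 405; with slat thickness 19, the top is 424 mm.


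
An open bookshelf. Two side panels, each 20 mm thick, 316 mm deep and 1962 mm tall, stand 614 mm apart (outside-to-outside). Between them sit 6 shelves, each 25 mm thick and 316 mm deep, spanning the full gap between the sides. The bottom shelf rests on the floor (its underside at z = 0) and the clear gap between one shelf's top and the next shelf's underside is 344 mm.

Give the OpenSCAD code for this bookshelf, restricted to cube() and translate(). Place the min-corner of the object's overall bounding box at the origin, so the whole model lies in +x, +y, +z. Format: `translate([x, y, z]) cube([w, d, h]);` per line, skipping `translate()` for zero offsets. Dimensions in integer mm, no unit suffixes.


cube([20, 316, 1962]);
translate([594, 0, 0]) cube([20, 316, 1962]);
translate([20, 0, 0]) cube([574, 316, 25]);
translate([20, 0, 369]) cube([574, 316, 25]);
translate([20, 0, 738]) cube([574, 316, 25]);
translate([20, 0, 1107]) cube([574, 316, 25]);
translate([20, 0, 1476]) cube([574, 316, 25]);
translate([20, 0, 1845]) cube([574, 316, 25]);


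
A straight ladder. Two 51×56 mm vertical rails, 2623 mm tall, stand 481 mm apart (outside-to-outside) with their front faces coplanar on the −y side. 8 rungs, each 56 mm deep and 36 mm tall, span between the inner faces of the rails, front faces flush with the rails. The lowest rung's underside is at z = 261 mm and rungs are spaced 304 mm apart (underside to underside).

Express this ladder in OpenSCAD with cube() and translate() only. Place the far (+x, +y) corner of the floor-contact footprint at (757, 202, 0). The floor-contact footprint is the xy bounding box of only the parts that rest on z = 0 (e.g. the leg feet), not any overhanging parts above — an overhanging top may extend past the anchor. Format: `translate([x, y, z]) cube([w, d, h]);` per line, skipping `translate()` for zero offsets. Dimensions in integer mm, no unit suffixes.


// rung span = 481 - 2*51 = 379
// rung[k] z = 261 + k*304
translate([276, 146, 0]) cube([51, 56, 2623]);
translate([706, 146, 0]) cube([51, 56, 2623]);
translate([327, 146, 261]) cube([379, 56, 36]);
translate([327, 146, 565]) cube([379, 56, 36]);
translate([327, 146, 869]) cube([379, 56, 36]);
translate([327, 146, 1173]) cube([379, 56, 36]);
translate([327, 146, 1477]) cube([379, 56, 36]);
translate([327, 146, 1781]) cube([379, 56, 36]);
translate([327, 146, 2085]) cube([379, 56, 36]);
translate([327, 146, 2389]) cube([379, 56, 36]);


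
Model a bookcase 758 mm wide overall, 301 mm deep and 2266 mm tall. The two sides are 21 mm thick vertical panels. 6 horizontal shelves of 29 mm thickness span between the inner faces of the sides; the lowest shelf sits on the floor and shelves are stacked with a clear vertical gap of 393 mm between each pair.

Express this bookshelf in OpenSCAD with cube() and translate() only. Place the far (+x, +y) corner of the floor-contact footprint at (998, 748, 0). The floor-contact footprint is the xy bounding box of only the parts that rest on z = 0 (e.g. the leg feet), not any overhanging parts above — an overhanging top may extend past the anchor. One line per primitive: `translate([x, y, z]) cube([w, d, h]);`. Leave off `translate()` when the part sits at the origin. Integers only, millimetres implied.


translate([240, 447, 0]) cube([21, 301, 2266]);
translate([977, 447, 0]) cube([21, 301, 2266]);
translate([261, 447, 0]) cube([716, 301, 29]);
translate([261, 447, 422]) cube([716, 301, 29]);
translate([261, 447, 844]) cube([716, 301, 29]);
translate([261, 447, 1266]) cube([716, 301, 29]);
translate([261, 447, 1688]) cube([716, 301, 29]);
translate([261, 447, 2110]) cube([716, 301, 29]);


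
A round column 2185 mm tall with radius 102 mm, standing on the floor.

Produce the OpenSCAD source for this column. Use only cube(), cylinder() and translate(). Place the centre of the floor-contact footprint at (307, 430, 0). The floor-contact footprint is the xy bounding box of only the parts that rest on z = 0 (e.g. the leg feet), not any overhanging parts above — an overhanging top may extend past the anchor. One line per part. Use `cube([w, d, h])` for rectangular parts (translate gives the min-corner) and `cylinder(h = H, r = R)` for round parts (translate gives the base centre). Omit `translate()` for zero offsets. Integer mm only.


translate([307, 430, 0]) cylinder(h = 2185, r = 102);


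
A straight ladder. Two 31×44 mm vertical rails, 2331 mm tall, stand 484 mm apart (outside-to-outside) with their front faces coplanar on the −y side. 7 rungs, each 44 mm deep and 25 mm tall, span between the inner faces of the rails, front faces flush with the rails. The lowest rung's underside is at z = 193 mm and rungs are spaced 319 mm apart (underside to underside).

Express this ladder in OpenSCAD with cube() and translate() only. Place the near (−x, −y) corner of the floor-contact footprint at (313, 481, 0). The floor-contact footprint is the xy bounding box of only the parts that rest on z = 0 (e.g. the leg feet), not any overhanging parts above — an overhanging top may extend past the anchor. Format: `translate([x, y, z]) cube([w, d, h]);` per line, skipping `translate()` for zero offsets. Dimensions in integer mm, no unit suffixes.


translate([313, 481, 0]) cube([31, 44, 2331]);
translate([766, 481, 0]) cube([31, 44, 2331]);
translate([344, 481, 193]) cube([422, 44, 25]);
translate([344, 481, 512]) cube([422, 44, 25]);
translate([344, 481, 831]) cube([422, 44, 25]);
translate([344, 481, 1150]) cube([422, 44, 25]);
translate([344, 481, 1469]) cube([422, 44, 25]);
translate([344, 481, 1788]) cube([422, 44, 25]);
translate([344, 481, 2107]) cube([422, 44, 25]);


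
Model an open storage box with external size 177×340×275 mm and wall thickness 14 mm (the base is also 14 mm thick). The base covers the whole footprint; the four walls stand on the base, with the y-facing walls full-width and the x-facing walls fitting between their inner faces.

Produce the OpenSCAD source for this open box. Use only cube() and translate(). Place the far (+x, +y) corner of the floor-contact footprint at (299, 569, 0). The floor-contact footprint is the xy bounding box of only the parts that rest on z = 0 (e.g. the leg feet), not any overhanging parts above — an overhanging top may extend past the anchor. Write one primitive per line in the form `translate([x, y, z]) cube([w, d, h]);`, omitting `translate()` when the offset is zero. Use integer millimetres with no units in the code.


translate([122, 229, 0]) cube([177, 340, 14]);
translate([122, 229, 14]) cube([177, 14, 261]);
translate([122, 555, 14]) cube([177, 14, 261]);
translate([122, 243, 14]) cube([14, 312, 261]);
translate([285, 243, 14]) cube([14, 312, 261]);


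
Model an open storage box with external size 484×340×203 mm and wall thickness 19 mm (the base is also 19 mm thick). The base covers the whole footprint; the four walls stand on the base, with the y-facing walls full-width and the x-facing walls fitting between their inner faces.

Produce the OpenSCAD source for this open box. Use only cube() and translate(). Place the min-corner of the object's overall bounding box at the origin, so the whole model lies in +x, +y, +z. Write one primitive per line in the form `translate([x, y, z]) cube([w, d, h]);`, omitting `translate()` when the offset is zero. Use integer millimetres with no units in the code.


cube([484, 340, 19]);
translate([0, 0, 19]) cube([484, 19, 184]);
translate([0, 321, 19]) cube([484, 19, 184]);
translate([0, 19, 19]) cube([19, 302, 184]);
translate([465, 19, 19]) cube([19, 302, 184]);


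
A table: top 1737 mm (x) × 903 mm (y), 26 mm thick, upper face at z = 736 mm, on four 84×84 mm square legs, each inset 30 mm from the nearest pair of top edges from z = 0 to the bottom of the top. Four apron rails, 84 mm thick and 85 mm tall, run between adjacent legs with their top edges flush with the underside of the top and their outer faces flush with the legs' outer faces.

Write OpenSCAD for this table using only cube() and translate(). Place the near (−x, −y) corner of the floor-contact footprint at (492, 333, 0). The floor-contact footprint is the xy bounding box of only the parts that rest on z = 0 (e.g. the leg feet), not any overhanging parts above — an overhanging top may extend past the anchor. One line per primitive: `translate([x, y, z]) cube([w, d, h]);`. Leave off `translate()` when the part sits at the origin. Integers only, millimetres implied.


translate([462, 303, 710]) cube([1737, 903, 26]);
translate([492, 333, 0]) cube([84, 84, 710]);
translate([2085, 333, 0]) cube([84, 84, 710]);
translate([492, 1092, 0]) cube([84, 84, 710]);
translate([2085, 1092, 0]) cube([84, 84, 710]);
translate([576, 333, 625]) cube([1509, 84, 85]);
translate([576, 1092, 625]) cube([1509, 84, 85]);
translate([492, 417, 625]) cube([84, 675, 85]);
translate([2085, 417, 625]) cube([84, 675, 85]);


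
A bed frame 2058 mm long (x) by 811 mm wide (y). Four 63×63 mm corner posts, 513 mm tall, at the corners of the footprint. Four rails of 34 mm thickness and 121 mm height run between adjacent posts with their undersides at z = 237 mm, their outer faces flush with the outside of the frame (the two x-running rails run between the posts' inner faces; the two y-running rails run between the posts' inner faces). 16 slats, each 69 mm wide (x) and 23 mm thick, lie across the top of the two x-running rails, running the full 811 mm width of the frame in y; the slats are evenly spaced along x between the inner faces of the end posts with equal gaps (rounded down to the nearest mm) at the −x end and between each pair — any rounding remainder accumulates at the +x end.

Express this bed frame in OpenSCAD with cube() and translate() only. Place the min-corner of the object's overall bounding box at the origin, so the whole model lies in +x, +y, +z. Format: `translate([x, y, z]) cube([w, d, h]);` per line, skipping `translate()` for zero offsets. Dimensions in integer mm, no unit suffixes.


cube([63, 63, 513]);
translate([0, 748, 0]) cube([63, 63, 513]);
translate([1995, 0, 0]) cube([63, 63, 513]);
translate([1995, 748, 0]) cube([63, 63, 513]);
translate([63, 0, 237]) cube([1932, 34, 121]);
translate([63, 777, 237]) cube([1932, 34, 121]);
translate([0, 63, 237]) cube([34, 685, 121]);
translate([2024, 63, 237]) cube([34, 685, 121]);
translate([111, 0, 358]) cube([69, 811, 23]);
translate([228, 0, 358]) cube([69, 811, 23]);
translate([345, 0, 358]) cube([69, 811, 23]);
translate([462, 0, 358]) cube([69, 811, 23]);
translate([579, 0, 358]) cube([69, 811, 23]);
translate([696, 0, 358]) cube([69, 811, 23]);
translate([813, 0, 358]) cube([69, 811, 23]);
translate([930, 0, 358]) cube([69, 811, 23]);
translate([1047, 0, 358]) cube([69, 811, 23]);
translate([1164, 0, 358]) cube([69, 811, 23]);
translate([1281, 0, 358]) cube([69, 811, 23]);
translate([1398, 0, 358]) cube([69, 811, 23]);
translate([1515, 0, 358]) cube([69, 811, 23]);
translate([1632, 0, 358]) cube([69, 811, 23]);
translate([1749, 0, 358]) cube([69, 811, 23]);
translate([1866, 0, 358]) cube([69, 811, 23]);


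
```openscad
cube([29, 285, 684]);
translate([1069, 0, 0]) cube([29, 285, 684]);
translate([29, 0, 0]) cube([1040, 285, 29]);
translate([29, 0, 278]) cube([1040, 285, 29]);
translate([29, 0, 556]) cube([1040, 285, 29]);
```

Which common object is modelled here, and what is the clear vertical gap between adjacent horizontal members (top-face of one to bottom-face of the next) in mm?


A bookshelf. The clear shelf gap is 249 mm.

Two tall side panels with 3 horizontal boards between them — a bookshelf. The first two shelf undersides are at z = 0 and z = 278; with shelf thickness 29, the clear gap is 278 − 0 − 29 = 249 mm.


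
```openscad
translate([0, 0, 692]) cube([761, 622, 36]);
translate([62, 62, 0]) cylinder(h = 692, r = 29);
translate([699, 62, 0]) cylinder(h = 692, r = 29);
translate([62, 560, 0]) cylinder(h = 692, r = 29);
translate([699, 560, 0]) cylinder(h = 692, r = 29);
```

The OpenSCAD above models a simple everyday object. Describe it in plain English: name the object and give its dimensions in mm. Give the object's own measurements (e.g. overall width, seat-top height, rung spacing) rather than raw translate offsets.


A rectangular dining table. The top is 761×622×36 mm with its upper surface at z = 728 mm. It stands on four round legs of 58 mm diameter, each leg's bounding box inset 33 mm from the nearest pair of top edges, running from the floor to the underside of the top.


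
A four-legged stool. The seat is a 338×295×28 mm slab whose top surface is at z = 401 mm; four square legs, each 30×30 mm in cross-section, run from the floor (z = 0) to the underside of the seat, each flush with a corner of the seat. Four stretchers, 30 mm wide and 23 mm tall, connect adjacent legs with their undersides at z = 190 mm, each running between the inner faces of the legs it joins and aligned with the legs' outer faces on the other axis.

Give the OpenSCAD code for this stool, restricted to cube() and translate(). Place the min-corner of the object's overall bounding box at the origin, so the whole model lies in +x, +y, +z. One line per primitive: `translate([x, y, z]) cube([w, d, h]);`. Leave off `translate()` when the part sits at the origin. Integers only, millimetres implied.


translate([0, 0, 373]) cube([338, 295, 28]);
cube([30, 30, 373]);
translate([308, 0, 0]) cube([30, 30, 373]);
translate([0, 265, 0]) cube([30, 30, 373]);
translate([308, 265, 0]) cube([30, 30, 373]);
translate([30, 0, 190]) cube([278, 30, 23]);
translate([30, 265, 190]) cube([278, 30, 23]);
translate([0, 30, 190]) cube([30, 235, 23]);
translate([308, 30, 190]) cube([30, 235, 23]);


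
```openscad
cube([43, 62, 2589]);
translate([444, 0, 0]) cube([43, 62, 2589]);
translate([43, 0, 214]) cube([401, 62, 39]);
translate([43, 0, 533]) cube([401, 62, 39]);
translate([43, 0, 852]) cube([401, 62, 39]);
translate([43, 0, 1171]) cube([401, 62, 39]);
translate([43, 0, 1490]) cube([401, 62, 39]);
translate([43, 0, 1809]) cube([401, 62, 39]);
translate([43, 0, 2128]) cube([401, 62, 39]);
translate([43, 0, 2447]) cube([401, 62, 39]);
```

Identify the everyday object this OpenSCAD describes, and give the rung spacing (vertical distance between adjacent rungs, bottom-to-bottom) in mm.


A ladder. The rung spacing is 319 mm.

Two tall 43×62 posts with 8 short bars between them — a ladder. Adjacent rungs sit at z = 214 and z = 533, so the spacing is 533 − 214 = 319 mm.


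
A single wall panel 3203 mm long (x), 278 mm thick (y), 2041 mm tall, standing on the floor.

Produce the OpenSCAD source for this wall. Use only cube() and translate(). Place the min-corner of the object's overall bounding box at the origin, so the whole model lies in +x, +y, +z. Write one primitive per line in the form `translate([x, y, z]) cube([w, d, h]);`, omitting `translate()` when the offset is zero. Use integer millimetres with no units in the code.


cube([3203, 278, 2041]);


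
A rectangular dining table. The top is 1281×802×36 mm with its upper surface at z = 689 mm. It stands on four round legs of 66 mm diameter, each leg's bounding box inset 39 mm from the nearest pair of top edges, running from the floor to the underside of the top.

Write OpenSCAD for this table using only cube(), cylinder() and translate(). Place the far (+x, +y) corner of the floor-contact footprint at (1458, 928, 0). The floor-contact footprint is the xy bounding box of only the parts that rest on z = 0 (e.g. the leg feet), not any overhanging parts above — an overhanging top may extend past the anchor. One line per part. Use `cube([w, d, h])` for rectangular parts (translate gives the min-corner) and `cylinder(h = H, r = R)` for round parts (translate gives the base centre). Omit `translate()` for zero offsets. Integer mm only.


// leg_h = 689 - 36 = 653
translate([216, 165, 653]) cube([1281, 802, 36]);
translate([288, 237, 0]) cylinder(h = 653, r = 33);
translate([1425, 237, 0]) cylinder(h = 653, r = 33);
translate([288, 895, 0]) cylinder(h = 653, r = 33);
translate([1425, 895, 0]) cylinder(h = 653, r = 33);


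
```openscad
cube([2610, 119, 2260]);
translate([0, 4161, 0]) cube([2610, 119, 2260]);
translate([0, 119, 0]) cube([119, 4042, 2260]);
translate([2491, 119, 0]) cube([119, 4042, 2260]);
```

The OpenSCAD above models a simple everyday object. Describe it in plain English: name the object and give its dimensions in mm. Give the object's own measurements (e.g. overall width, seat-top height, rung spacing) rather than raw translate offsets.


The wall frame of a small rectangular building: four walls, each 2260 mm tall and 119 mm thick, enclosing a footprint 2610 mm (x) by 4280 mm (y) outside-to-outside, with no floor or roof. The front and back walls (the −y and +y sides) span the full width; the two side walls fit between them.


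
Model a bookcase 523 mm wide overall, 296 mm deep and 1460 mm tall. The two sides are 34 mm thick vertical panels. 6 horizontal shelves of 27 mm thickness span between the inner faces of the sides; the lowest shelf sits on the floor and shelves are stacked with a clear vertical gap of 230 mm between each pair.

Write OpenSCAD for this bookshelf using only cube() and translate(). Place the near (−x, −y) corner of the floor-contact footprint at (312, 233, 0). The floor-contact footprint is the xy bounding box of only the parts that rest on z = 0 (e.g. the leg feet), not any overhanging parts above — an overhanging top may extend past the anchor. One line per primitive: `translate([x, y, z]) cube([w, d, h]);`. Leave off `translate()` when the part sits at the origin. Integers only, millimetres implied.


translate([312, 233, 0]) cube([34, 296, 1460]);
translate([801, 233, 0]) cube([34, 296, 1460]);
translate([346, 233, 0]) cube([455, 296, 27]);
translate([346, 233, 257]) cube([455, 296, 27]);
translate([346, 233, 514]) cube([455, 296, 27]);
translate([346, 233, 771]) cube([455, 296, 27]);
translate([346, 233, 1028]) cube([455, 296, 27]);
translate([346, 233, 1285]) cube([455, 296, 27]);
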